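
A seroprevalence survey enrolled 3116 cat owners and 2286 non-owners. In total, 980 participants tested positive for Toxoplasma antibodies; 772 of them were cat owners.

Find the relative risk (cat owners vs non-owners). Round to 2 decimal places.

RR ≈ 2.72

cat owners without the outcome: 3116 − 772 = 2344
non-owners with the outcome: 980 − 772 = 208
non-owners without the outcome: 2286 − 208 = 2078
risk, cat owners = 772/3116 = 0.2478
risk, non-owners = 208/2286 = 0.0910
RR = 0.2478 / 0.0910 = 2.72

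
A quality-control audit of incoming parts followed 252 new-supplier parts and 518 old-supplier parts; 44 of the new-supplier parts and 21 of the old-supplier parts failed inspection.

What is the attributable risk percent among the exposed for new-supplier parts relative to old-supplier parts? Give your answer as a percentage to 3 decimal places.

risk, new-supplier parts = 44/252 = 0.17460
risk, old-supplier parts = 21/518 = 0.04054
AR% = (0.17460 − 0.04054) / 0.17460 = 0.7678 → 76.781%

AR% = 76.781%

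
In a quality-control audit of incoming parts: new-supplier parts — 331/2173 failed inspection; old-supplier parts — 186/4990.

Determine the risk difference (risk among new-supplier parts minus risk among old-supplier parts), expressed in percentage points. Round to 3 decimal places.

RD: 11.505

risk, new-supplier parts = 331/2173 = 0.15232
risk, old-supplier parts = 186/4990 = 0.03727
risk difference = 0.15232 − 0.03727 = 0.11505 → 11.505 percentage points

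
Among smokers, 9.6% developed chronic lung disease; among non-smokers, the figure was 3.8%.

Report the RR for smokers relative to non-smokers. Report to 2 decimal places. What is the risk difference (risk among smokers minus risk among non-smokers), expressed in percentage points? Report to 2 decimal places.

RR = 2.53; RD = 5.80

RR = 0.09600 / 0.03800 = 2.53
risk difference = 0.09600 − 0.03800 = 0.05800 → 5.80 percentage points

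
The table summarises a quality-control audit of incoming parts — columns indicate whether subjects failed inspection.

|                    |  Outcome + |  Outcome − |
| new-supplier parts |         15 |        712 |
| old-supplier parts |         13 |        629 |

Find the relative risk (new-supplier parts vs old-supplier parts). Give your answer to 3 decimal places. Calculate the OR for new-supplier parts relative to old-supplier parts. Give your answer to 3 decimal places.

risk, new-supplier parts = 15/727 = 0.02063
risk, old-supplier parts = 13/642 = 0.02025
RR = 0.02063 / 0.02025 = 1.019
odds, new-supplier parts = 15/712 = 0.02107
odds, old-supplier parts = 13/629 = 0.02067
OR = 0.02107 / 0.02067 = 1.019

RR = 1.019; OR = 1.019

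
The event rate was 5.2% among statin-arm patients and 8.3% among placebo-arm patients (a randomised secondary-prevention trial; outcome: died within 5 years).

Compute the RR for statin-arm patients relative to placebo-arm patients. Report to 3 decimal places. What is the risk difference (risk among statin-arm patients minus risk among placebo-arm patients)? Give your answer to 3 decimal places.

RR = 0.627; RD = -0.031

RR = 0.0520 / 0.0830 = 0.627
risk difference = 0.0520 − 0.0830 = -0.031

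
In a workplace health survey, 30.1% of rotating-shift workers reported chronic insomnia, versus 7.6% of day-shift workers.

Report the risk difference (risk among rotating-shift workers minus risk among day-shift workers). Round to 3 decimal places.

risk difference = 0.3010 − 0.0760 = 0.225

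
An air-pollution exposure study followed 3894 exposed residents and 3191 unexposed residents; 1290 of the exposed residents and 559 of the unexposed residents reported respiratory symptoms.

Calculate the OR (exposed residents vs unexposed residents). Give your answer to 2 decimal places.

OR = (1290 × 2632) / (2604 × 559) = 3395280/1455636 ≈ 2.33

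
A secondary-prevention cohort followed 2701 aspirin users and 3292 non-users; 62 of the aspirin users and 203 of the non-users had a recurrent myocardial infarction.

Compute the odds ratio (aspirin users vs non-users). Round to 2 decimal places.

OR: 0.36

odds, aspirin users = 62/2639 = 0.02349
odds, non-users = 203/3089 = 0.06572
OR = 0.02349 / 0.06572 = 0.36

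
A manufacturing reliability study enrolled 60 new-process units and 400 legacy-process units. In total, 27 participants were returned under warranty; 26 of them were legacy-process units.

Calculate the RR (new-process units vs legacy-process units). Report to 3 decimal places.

new-process units with the outcome: 27 − 26 = 1
new-process units without the outcome: 60 − 1 = 59
legacy-process units without the outcome: 400 − 26 = 374
risk, new-process units = 1/60 = 0.01667
risk, legacy-process units = 26/400 = 0.06500
RR = 0.01667 / 0.06500 = 0.256

0.256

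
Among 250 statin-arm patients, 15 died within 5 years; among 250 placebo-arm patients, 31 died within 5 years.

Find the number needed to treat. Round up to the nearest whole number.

risk, statin-arm patients = 15/250 = 0.060000
risk, placebo-arm patients = 31/250 = 0.124000
absolute risk difference = 0.064000
1 / 0.064000 = 15.625 → round up → 16

16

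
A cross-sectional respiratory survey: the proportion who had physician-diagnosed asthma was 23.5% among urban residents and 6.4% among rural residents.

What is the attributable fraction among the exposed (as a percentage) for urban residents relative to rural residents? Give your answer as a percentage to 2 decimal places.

AR% = (0.2350 − 0.0640) / 0.2350 = 0.7277 → 72.77%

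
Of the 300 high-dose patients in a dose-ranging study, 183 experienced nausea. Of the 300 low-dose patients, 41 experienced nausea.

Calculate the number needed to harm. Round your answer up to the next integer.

risk, high-dose patients = 183/300 = 0.610000
risk, low-dose patients = 41/300 = 0.136667
absolute risk difference = 0.473333
1 / 0.473333 = 2.113 → round up → 3

3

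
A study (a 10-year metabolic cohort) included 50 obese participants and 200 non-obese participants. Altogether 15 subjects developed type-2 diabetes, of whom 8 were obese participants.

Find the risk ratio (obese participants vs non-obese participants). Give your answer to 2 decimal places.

obese participants without the outcome: 50 − 8 = 42
non-obese participants with the outcome: 15 − 8 = 7
non-obese participants without the outcome: 200 − 7 = 193
risk, obese participants = 8/50 = 0.16000
risk, non-obese participants = 7/200 = 0.03500
RR = 0.16000 / 0.03500 = 4.57

RR = 4.57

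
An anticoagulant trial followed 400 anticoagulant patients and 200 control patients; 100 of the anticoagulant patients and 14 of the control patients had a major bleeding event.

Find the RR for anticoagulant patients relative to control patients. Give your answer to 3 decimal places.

RR: 3.571

risk, anticoagulant patients = 100/400 = 0.2500
risk, control patients = 14/200 = 0.0700
RR = 0.2500 / 0.0700 = 3.571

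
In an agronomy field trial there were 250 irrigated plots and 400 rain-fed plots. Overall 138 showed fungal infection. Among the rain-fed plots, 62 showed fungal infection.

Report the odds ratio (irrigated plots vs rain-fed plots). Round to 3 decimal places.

OR = 2.381

irrigated plots with the outcome: 138 − 62 = 76
irrigated plots without the outcome: 250 − 76 = 174
rain-fed plots without the outcome: 400 − 62 = 338
OR = (76 × 338) / (174 × 62) = 25688/10788 ≈ 2.381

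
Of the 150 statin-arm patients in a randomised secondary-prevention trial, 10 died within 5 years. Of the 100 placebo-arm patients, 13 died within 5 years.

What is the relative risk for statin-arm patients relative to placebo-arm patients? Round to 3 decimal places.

0.513

risk, statin-arm patients = 10/150 = 0.0667
risk, placebo-arm patients = 13/100 = 0.1300
RR = 0.0667 / 0.1300 = 0.513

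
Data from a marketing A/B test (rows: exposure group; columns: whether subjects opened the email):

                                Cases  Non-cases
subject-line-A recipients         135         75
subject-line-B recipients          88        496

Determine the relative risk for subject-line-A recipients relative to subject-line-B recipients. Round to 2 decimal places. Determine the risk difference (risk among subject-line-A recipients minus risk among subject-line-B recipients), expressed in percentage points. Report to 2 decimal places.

RR = 4.27; RD = 49.22

risk, subject-line-A recipients = 135/210 = 0.6429
risk, subject-line-B recipients = 88/584 = 0.1507
RR = 0.6429 / 0.1507 = 4.27
risk difference = 0.6429 − 0.1507 = 0.4922 → 49.22 percentage points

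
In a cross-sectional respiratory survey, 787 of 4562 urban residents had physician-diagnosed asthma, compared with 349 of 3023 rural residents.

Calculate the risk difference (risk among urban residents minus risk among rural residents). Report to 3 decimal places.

risk, urban residents = 787/4562 = 0.1725
risk, rural residents = 349/3023 = 0.1154
risk difference = 0.1725 − 0.1154 = 0.057

0.057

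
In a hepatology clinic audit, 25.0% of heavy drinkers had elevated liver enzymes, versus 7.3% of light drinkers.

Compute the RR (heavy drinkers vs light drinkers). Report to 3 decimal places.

RR = 0.2500 / 0.0730 = 3.425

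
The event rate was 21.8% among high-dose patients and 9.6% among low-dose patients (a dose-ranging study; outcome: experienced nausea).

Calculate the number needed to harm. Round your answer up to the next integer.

absolute risk difference = 0.122000
1 / 0.122000 = 8.197 → round up → 9

NNH: 9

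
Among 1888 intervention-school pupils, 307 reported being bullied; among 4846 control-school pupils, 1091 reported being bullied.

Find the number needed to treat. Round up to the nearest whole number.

risk, intervention-school pupils = 307/1888 = 0.162606
risk, control-school pupils = 1091/4846 = 0.225134
absolute risk difference = 0.062528
1 / 0.062528 = 15.993 → round up → 16

16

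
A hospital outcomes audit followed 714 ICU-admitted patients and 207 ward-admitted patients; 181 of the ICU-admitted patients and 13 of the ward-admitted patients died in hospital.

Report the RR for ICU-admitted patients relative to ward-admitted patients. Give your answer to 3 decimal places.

risk, ICU-admitted patients = 181/714 = 0.2535
risk, ward-admitted patients = 13/207 = 0.0628
RR = 0.2535 / 0.0628 = 4.037

RR: 4.037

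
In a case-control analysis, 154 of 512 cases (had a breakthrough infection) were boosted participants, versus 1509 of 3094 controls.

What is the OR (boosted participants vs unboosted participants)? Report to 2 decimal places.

OR = (154 × 1585) / (1509 × 358) = 244090/540222 ≈ 0.45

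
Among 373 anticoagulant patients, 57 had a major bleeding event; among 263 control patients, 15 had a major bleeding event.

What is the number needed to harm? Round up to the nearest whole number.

risk, anticoagulant patients = 57/373 = 0.152815
risk, control patients = 15/263 = 0.057034
absolute risk difference = 0.095781
1 / 0.095781 = 10.440 → round up → 11

NNH ≈ 11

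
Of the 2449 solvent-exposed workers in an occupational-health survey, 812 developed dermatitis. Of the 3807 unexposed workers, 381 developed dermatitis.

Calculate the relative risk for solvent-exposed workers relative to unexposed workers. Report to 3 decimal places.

RR: 3.313

risk, solvent-exposed workers = 812/2449 = 0.3316
risk, unexposed workers = 381/3807 = 0.1001
RR = 0.3316 / 0.1001 = 3.313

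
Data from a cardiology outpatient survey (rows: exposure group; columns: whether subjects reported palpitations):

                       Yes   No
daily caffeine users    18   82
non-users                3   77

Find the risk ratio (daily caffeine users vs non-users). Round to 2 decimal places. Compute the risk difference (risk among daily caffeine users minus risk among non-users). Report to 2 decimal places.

RR = 4.80; RD = 0.14

risk, daily caffeine users = 18/100 = 0.18000
risk, non-users = 3/80 = 0.03750
RR = 0.18000 / 0.03750 = 4.80
risk difference = 0.18000 − 0.03750 = 0.14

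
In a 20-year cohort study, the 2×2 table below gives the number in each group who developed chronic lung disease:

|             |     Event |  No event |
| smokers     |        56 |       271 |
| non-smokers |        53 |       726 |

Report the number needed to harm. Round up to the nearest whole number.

NNH = 10

risk, smokers = 56/327 = 0.171254
risk, non-smokers = 53/779 = 0.068036
absolute risk difference = 0.103218
1 / 0.103218 = 9.688 → round up → 10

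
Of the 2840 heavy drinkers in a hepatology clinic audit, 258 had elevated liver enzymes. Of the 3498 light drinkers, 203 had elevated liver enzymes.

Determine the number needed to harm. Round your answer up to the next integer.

NNH: 31

risk, heavy drinkers = 258/2840 = 0.090845
risk, light drinkers = 203/3498 = 0.058033
absolute risk difference = 0.032812
1 / 0.032812 = 30.477 → round up → 31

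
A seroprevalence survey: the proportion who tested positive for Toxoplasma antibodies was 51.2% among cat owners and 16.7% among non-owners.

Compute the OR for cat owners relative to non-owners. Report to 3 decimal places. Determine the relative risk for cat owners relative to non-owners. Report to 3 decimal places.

odds, cat owners = 0.5120/0.4880 = 1.0492
odds, non-owners = 0.1670/0.8330 = 0.2005
OR = 1.0492 / 0.2005 = 5.233
RR = 0.5120 / 0.1670 = 3.066

OR = 5.233; RR = 3.066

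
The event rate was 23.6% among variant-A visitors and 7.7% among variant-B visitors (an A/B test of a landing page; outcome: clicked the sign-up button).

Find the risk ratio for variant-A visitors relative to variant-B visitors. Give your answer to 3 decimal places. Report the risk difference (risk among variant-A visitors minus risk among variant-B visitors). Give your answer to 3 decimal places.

RR = 3.065; RD = 0.159

RR = 0.2360 / 0.0770 = 3.065
risk difference = 0.2360 − 0.0770 = 0.159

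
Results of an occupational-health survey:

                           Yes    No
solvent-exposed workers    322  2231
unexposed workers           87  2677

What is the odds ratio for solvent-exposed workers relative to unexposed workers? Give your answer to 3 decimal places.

OR = (322 × 2677) / (2231 × 87) = 861994/194097 ≈ 4.441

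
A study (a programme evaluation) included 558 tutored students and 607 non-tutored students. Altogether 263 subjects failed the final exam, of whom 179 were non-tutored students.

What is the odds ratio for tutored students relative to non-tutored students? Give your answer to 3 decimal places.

tutored students with the outcome: 263 − 179 = 84
tutored students without the outcome: 558 − 84 = 474
non-tutored students without the outcome: 607 − 179 = 428
odds, tutored students = 84/474 = 0.1772
odds, non-tutored students = 179/428 = 0.4182
OR = 0.1772 / 0.4182 = 0.424

0.424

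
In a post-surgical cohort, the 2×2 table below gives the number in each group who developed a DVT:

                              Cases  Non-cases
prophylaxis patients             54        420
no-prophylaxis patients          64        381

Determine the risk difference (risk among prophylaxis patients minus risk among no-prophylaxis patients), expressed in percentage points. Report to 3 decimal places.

risk, prophylaxis patients = 54/474 = 0.1139
risk, no-prophylaxis patients = 64/445 = 0.1438
risk difference = 0.1139 − 0.1438 = -0.0299 → -2.990 percentage points

RD = -2.990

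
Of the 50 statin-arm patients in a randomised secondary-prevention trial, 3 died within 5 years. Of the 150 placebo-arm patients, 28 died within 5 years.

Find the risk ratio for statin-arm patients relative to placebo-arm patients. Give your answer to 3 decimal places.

RR = 0.321

risk, statin-arm patients = 3/50 = 0.0600
risk, placebo-arm patients = 28/150 = 0.1867
RR = 0.0600 / 0.1867 = 0.321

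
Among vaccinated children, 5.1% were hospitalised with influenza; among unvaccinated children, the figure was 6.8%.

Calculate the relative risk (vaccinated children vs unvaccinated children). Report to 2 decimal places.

RR = 0.0510 / 0.0680 = 0.75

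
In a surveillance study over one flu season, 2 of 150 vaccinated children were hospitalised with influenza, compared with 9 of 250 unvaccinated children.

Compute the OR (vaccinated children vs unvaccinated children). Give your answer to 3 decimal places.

OR = (2 × 241) / (148 × 9) = 482/1332 ≈ 0.362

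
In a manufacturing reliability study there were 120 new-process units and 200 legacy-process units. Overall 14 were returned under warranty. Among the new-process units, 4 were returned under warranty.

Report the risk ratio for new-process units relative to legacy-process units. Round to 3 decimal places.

0.667

new-process units without the outcome: 120 − 4 = 116
legacy-process units with the outcome: 14 − 4 = 10
legacy-process units without the outcome: 200 − 10 = 190
risk, new-process units = 4/120 = 0.03333
risk, legacy-process units = 10/200 = 0.05000
RR = 0.03333 / 0.05000 = 0.667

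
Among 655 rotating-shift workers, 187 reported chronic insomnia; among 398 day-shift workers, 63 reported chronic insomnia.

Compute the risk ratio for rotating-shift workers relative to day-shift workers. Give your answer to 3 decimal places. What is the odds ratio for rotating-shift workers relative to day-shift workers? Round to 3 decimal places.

RR = 1.804; OR = 2.125

risk, rotating-shift workers = 187/655 = 0.2855
risk, day-shift workers = 63/398 = 0.1583
RR = 0.2855 / 0.1583 = 1.804
OR = (187 × 335) / (468 × 63) = 62645/29484 ≈ 2.125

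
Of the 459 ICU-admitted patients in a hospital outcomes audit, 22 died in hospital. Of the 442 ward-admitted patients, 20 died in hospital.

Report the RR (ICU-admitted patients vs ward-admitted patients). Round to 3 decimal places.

1.059

risk, ICU-admitted patients = 22/459 = 0.04793
risk, ward-admitted patients = 20/442 = 0.04525
RR = 0.04793 / 0.04525 = 1.059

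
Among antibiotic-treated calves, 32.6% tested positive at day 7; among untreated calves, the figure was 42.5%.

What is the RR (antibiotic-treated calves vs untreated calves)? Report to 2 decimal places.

RR = 0.3260 / 0.4250 = 0.77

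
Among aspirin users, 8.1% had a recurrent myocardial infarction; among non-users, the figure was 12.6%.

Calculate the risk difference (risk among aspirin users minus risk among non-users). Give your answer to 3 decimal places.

risk difference = 0.0810 − 0.1260 = -0.045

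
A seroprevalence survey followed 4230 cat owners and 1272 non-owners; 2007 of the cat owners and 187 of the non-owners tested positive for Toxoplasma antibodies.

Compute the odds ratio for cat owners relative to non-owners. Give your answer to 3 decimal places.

OR = (2007 × 1085) / (2223 × 187) = 2177595/415701 ≈ 5.238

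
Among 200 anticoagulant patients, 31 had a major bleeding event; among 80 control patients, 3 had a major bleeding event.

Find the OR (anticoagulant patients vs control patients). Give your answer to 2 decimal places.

OR = (31 × 77) / (169 × 3) = 2387/507 ≈ 4.71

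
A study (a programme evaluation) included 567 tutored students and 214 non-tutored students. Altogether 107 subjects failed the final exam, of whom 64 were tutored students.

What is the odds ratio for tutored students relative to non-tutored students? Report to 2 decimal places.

OR: 0.51

tutored students without the outcome: 567 − 64 = 503
non-tutored students with the outcome: 107 − 64 = 43
non-tutored students without the outcome: 214 − 43 = 171
OR = (64 × 171) / (503 × 43) = 10944/21629 ≈ 0.51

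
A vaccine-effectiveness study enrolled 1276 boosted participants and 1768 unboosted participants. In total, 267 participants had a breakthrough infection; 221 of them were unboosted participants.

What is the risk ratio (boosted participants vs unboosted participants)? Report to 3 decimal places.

boosted participants with the outcome: 267 − 221 = 46
boosted participants without the outcome: 1276 − 46 = 1230
unboosted participants without the outcome: 1768 − 221 = 1547
risk, boosted participants = 46/1276 = 0.03605
risk, unboosted participants = 221/1768 = 0.12500
RR = 0.03605 / 0.12500 = 0.288

RR = 0.288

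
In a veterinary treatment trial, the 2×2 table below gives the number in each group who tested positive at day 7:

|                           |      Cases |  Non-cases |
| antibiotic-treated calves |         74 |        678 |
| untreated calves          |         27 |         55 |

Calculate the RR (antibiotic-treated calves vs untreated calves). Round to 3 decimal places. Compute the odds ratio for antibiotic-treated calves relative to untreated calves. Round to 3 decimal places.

RR = 0.299; OR = 0.222

risk, antibiotic-treated calves = 74/752 = 0.0984
risk, untreated calves = 27/82 = 0.3293
RR = 0.0984 / 0.3293 = 0.299
odds, antibiotic-treated calves = 74/678 = 0.1091
odds, untreated calves = 27/55 = 0.4909
OR = 0.1091 / 0.4909 = 0.222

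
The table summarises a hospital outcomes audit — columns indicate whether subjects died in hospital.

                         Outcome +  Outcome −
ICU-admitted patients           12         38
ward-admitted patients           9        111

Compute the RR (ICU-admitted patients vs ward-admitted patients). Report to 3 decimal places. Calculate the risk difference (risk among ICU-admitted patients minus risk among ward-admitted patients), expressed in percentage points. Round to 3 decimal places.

RR = 3.200; RD = 16.500

risk, ICU-admitted patients = 12/50 = 0.2400
risk, ward-admitted patients = 9/120 = 0.0750
RR = 0.2400 / 0.0750 = 3.200
risk difference = 0.2400 − 0.0750 = 0.1650 → 16.500 percentage points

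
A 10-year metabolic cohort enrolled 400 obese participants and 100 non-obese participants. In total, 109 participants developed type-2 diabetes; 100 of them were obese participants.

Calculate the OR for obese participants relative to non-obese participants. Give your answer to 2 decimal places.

obese participants without the outcome: 400 − 100 = 300
non-obese participants with the outcome: 109 − 100 = 9
non-obese participants without the outcome: 100 − 9 = 91
OR = (100 × 91) / (300 × 9) = 9100/2700 ≈ 3.37

OR ≈ 3.37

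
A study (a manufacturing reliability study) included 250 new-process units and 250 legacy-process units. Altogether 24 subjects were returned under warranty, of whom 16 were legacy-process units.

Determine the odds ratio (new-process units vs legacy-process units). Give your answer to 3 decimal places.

0.483

new-process units with the outcome: 24 − 16 = 8
new-process units without the outcome: 250 − 8 = 242
legacy-process units without the outcome: 250 − 16 = 234
odds, new-process units = 8/242 = 0.03306
odds, legacy-process units = 16/234 = 0.06838
OR = 0.03306 / 0.06838 = 0.483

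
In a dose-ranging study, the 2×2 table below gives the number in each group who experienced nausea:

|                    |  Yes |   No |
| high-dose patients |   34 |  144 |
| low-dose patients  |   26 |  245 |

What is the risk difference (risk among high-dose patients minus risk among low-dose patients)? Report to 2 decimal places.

0.10

risk, high-dose patients = 34/178 = 0.1910
risk, low-dose patients = 26/271 = 0.0959
risk difference = 0.1910 − 0.0959 = 0.10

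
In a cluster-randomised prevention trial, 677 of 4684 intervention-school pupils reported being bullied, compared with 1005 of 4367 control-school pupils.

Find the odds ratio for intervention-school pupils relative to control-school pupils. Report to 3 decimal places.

0.565

odds, intervention-school pupils = 677/4007 = 0.1690
odds, control-school pupils = 1005/3362 = 0.2989
OR = 0.1690 / 0.2989 = 0.565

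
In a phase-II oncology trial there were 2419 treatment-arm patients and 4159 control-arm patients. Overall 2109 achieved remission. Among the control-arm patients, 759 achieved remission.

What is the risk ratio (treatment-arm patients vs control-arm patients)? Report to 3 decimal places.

treatment-arm patients with the outcome: 2109 − 759 = 1350
treatment-arm patients without the outcome: 2419 − 1350 = 1069
control-arm patients without the outcome: 4159 − 759 = 3400
risk, treatment-arm patients = 1350/2419 = 0.5581
risk, control-arm patients = 759/4159 = 0.1825
RR = 0.5581 / 0.1825 = 3.058

3.058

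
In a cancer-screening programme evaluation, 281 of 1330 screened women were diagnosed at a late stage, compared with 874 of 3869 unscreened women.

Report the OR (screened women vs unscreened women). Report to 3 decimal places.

OR: 0.918

odds, screened women = 281/1049 = 0.2679
odds, unscreened women = 874/2995 = 0.2918
OR = 0.2679 / 0.2918 = 0.918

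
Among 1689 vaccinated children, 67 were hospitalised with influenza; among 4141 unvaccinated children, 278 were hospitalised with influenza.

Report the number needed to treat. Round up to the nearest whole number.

risk, vaccinated children = 67/1689 = 0.039668
risk, unvaccinated children = 278/4141 = 0.067134
absolute risk difference = 0.027465
1 / 0.027465 = 36.410 → round up → 37

NNT: 37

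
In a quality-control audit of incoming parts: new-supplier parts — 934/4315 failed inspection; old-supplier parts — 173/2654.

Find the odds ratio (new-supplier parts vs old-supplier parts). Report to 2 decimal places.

OR = (934 × 2481) / (3381 × 173) = 2317254/584913 ≈ 3.96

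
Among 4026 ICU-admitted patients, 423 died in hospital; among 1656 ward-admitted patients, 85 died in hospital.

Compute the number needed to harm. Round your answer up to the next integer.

risk, ICU-admitted patients = 423/4026 = 0.105067
risk, ward-admitted patients = 85/1656 = 0.051329
absolute risk difference = 0.053739
1 / 0.053739 = 18.608 → round up → 19

NNH ≈ 19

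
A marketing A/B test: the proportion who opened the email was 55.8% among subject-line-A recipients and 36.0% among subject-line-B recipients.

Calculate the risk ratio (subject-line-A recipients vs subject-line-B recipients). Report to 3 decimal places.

RR = 0.5580 / 0.3600 = 1.550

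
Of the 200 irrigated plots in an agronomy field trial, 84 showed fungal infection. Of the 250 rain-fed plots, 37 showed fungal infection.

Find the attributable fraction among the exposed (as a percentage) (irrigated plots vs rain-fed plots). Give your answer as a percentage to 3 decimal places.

risk, irrigated plots = 84/200 = 0.4200
risk, rain-fed plots = 37/250 = 0.1480
AR% = (0.4200 − 0.1480) / 0.4200 = 0.6476 → 64.762%

AR%: 64.762%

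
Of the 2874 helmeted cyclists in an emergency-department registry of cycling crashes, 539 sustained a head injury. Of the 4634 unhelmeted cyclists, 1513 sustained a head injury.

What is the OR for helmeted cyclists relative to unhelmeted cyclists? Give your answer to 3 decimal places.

OR = (539 × 3121) / (2335 × 1513) = 1682219/3532855 ≈ 0.476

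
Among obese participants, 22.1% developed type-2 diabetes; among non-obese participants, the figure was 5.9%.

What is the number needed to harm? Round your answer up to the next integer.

absolute risk difference = 0.162000
1 / 0.162000 = 6.173 → round up → 7

NNH: 7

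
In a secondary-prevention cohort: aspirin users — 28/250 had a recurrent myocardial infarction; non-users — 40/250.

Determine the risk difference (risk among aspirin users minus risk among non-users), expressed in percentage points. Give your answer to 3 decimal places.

risk, aspirin users = 28/250 = 0.1120
risk, non-users = 40/250 = 0.1600
risk difference = 0.1120 − 0.1600 = -0.0480 → -4.800 percentage points

RD = -4.800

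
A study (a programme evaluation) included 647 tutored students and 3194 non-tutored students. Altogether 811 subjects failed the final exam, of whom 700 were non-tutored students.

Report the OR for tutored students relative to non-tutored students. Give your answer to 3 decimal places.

OR = 0.738

tutored students with the outcome: 811 − 700 = 111
tutored students without the outcome: 647 − 111 = 536
non-tutored students without the outcome: 3194 − 700 = 2494
odds, tutored students = 111/536 = 0.2071
odds, non-tutored students = 700/2494 = 0.2807
OR = 0.2071 / 0.2807 = 0.738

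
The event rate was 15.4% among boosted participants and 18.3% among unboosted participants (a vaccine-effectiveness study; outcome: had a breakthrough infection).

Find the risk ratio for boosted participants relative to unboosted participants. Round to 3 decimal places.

RR = 0.1540 / 0.1830 = 0.842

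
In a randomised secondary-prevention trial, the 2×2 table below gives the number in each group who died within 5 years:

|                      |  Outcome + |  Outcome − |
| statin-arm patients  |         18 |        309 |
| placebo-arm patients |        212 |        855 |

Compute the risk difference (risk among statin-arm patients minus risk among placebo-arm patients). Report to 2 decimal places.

-0.14

risk, statin-arm patients = 18/327 = 0.0550
risk, placebo-arm patients = 212/1067 = 0.1987
risk difference = 0.0550 − 0.1987 = -0.14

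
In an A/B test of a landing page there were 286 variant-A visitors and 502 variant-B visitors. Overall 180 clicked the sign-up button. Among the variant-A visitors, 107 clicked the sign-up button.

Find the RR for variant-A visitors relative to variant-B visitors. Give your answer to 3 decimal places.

variant-A visitors without the outcome: 286 − 107 = 179
variant-B visitors with the outcome: 180 − 107 = 73
variant-B visitors without the outcome: 502 − 73 = 429
risk, variant-A visitors = 107/286 = 0.3741
risk, variant-B visitors = 73/502 = 0.1454
RR = 0.3741 / 0.1454 = 2.573

RR: 2.573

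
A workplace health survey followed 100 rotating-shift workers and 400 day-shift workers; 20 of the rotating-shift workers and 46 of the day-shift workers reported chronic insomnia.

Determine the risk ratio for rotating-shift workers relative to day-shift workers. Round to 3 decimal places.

risk, rotating-shift workers = 20/100 = 0.2000
risk, day-shift workers = 46/400 = 0.1150
RR = 0.2000 / 0.1150 = 1.739

RR = 1.739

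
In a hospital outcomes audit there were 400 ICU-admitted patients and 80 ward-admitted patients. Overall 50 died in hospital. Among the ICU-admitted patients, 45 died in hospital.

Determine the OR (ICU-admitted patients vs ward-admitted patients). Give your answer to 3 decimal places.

1.901

ICU-admitted patients without the outcome: 400 − 45 = 355
ward-admitted patients with the outcome: 50 − 45 = 5
ward-admitted patients without the outcome: 80 − 5 = 75
odds, ICU-admitted patients = 45/355 = 0.1268
odds, ward-admitted patients = 5/75 = 0.0667
OR = 0.1268 / 0.0667 = 1.901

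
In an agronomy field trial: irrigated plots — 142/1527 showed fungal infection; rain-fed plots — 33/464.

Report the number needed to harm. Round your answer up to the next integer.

risk, irrigated plots = 142/1527 = 0.092993
risk, rain-fed plots = 33/464 = 0.071121
absolute risk difference = 0.021872
1 / 0.021872 = 45.721 → round up → 46

NNH: 46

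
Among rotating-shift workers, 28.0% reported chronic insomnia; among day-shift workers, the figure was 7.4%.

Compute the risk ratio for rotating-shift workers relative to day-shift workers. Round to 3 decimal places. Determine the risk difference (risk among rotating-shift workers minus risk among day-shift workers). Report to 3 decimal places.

RR = 0.2800 / 0.0740 = 3.784
risk difference = 0.2800 − 0.0740 = 0.206

RR = 3.784; RD = 0.206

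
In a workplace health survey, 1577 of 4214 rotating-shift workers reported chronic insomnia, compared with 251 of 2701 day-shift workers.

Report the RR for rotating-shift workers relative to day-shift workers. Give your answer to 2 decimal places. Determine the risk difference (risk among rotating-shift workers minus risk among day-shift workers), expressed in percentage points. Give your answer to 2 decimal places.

RR = 4.03; RD = 28.13

risk, rotating-shift workers = 1577/4214 = 0.3742
risk, day-shift workers = 251/2701 = 0.0929
RR = 0.3742 / 0.0929 = 4.03
risk difference = 0.3742 − 0.0929 = 0.2813 → 28.13 percentage points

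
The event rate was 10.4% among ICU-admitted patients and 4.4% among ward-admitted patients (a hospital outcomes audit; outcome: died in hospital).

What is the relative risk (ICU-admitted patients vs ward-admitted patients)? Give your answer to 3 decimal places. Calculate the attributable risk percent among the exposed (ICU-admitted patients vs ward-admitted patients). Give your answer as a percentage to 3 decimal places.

RR = 2.364; AR% = 57.692%

RR = 0.10400 / 0.04400 = 2.364
AR% = (0.10400 − 0.04400) / 0.10400 = 0.5769 → 57.692%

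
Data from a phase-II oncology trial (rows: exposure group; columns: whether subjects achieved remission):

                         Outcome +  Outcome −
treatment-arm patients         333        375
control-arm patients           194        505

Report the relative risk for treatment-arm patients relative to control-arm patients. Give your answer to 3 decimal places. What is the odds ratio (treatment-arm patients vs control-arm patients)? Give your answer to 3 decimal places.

risk, treatment-arm patients = 333/708 = 0.4703
risk, control-arm patients = 194/699 = 0.2775
RR = 0.4703 / 0.2775 = 1.695
OR = (333 × 505) / (375 × 194) = 168165/72750 ≈ 2.312

RR = 1.695; OR = 2.312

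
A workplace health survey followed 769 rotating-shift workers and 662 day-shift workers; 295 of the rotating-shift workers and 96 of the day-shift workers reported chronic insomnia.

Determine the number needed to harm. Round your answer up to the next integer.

5

risk, rotating-shift workers = 295/769 = 0.383615
risk, day-shift workers = 96/662 = 0.145015
absolute risk difference = 0.238600
1 / 0.238600 = 4.191 → round up → 5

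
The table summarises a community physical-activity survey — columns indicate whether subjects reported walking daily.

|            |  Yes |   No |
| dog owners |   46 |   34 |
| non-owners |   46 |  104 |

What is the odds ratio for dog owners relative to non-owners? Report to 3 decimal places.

OR = (46 × 104) / (34 × 46) = 4784/1564 ≈ 3.059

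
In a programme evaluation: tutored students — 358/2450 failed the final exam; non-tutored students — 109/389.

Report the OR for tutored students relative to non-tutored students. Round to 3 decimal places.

odds, tutored students = 358/2092 = 0.1711
odds, non-tutored students = 109/280 = 0.3893
OR = 0.1711 / 0.3893 = 0.440

OR: 0.440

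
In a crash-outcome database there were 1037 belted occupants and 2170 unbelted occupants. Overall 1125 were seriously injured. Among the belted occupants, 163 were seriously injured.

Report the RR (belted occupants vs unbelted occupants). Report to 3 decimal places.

belted occupants without the outcome: 1037 − 163 = 874
unbelted occupants with the outcome: 1125 − 163 = 962
unbelted occupants without the outcome: 2170 − 962 = 1208
risk, belted occupants = 163/1037 = 0.1572
risk, unbelted occupants = 962/2170 = 0.4433
RR = 0.1572 / 0.4433 = 0.355

RR = 0.355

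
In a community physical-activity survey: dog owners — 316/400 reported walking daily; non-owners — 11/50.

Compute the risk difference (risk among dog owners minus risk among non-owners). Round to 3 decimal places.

RD: 0.570

risk, dog owners = 316/400 = 0.7900
risk, non-owners = 11/50 = 0.2200
risk difference = 0.7900 − 0.2200 = 0.570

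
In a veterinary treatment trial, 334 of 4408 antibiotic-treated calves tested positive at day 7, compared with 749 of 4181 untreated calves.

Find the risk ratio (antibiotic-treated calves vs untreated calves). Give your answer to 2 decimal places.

RR: 0.42

risk, antibiotic-treated calves = 334/4408 = 0.0758
risk, untreated calves = 749/4181 = 0.1791
RR = 0.0758 / 0.1791 = 0.42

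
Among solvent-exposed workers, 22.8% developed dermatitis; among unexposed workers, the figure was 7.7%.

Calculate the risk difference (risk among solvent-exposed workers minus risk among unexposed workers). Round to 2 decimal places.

risk difference = 0.2280 − 0.0770 = 0.15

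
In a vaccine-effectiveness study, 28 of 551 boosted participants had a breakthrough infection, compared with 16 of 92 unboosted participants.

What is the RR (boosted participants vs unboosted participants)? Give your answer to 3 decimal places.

risk, boosted participants = 28/551 = 0.0508
risk, unboosted participants = 16/92 = 0.1739
RR = 0.0508 / 0.1739 = 0.292

RR: 0.292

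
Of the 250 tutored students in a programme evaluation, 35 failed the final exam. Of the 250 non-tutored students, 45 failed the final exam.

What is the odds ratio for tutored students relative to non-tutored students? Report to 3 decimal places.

odds, tutored students = 35/215 = 0.1628
odds, non-tutored students = 45/205 = 0.2195
OR = 0.1628 / 0.2195 = 0.742

OR: 0.742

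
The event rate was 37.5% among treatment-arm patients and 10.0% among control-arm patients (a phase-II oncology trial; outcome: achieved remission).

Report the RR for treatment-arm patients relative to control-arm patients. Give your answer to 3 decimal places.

RR = 0.3750 / 0.1000 = 3.750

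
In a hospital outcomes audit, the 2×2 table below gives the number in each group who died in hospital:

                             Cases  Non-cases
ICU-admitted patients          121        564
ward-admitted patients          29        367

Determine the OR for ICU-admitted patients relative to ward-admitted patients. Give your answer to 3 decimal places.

odds, ICU-admitted patients = 121/564 = 0.2145
odds, ward-admitted patients = 29/367 = 0.0790
OR = 0.2145 / 0.0790 = 2.715

OR: 2.715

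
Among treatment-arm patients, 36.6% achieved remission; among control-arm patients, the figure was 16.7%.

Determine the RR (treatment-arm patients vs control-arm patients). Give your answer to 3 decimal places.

RR = 0.3660 / 0.1670 = 2.192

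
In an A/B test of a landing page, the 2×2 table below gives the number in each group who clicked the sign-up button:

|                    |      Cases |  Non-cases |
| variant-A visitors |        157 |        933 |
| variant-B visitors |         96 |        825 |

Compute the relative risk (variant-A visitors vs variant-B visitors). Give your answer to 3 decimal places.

risk, variant-A visitors = 157/1090 = 0.1440
risk, variant-B visitors = 96/921 = 0.1042
RR = 0.1440 / 0.1042 = 1.382

RR = 1.382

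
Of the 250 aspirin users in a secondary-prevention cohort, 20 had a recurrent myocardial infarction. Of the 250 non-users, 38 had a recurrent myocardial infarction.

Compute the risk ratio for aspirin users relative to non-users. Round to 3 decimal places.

risk, aspirin users = 20/250 = 0.0800
risk, non-users = 38/250 = 0.1520
RR = 0.0800 / 0.1520 = 0.526

RR = 0.526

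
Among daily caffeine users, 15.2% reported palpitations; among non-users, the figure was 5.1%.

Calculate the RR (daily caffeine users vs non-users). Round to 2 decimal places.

RR = 0.1520 / 0.0510 = 2.98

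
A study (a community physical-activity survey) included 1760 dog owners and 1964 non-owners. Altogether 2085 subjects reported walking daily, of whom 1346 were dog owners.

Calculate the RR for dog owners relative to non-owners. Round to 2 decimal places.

dog owners without the outcome: 1760 − 1346 = 414
non-owners with the outcome: 2085 − 1346 = 739
non-owners without the outcome: 1964 − 739 = 1225
risk, dog owners = 1346/1760 = 0.7648
risk, non-owners = 739/1964 = 0.3763
RR = 0.7648 / 0.3763 = 2.03

2.03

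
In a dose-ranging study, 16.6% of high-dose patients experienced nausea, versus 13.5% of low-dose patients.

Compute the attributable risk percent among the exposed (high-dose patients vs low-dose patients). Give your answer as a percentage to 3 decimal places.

AR% = (0.1660 − 0.1350) / 0.1660 = 0.1867 → 18.675%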